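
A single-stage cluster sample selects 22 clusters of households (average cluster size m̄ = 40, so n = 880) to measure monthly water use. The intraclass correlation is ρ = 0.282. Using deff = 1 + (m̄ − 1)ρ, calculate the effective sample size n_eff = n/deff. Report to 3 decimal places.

73.346

deff = 1 + (40 − 1)·0.282 = 1 + 10.998 = 11.998.
n_eff = 880 / 11.998 = 73.346.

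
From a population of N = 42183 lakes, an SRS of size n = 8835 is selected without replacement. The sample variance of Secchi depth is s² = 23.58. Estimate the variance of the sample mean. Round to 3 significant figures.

Under SRS without replacement, Var(ȳ) = (1 − f)·s²/n with f = n/N = 8835/42183 = 0.20944456.
Var(ȳ) = (1 − 0.20944456)·23.58/8835 = 0.79055544·0.0026689304 = 0.0021099374.

0.00211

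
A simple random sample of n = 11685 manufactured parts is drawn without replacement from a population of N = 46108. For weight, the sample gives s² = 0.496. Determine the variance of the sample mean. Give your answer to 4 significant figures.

3.169 × 10^-5

Under SRS without replacement, Var(ȳ) = (1 − f)·s²/n with f = n/N = 11685/46108 = 0.25342674.
Var(ȳ) = (1 − 0.25342674)·0.496/11685 = 0.74657326·4.2447582 × 10^-5 = 3.169023 × 10^-5.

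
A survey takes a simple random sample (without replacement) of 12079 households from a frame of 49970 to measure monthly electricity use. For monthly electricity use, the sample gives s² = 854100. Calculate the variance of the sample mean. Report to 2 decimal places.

53.62

Under SRS without replacement, Var(ȳ) = (1 − f)·s²/n with f = n/N = 12079/49970 = 0.24172504.
Var(ȳ) = (1 − 0.24172504)·854100/12079 = 0.75827496·70.709496 = 53.61724.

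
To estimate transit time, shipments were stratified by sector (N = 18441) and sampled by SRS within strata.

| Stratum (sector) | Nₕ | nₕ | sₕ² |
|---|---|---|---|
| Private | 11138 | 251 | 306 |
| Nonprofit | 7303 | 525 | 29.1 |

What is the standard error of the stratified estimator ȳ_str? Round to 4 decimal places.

Var(ȳ_str) = Σₕ Wₕ²(1 − fₕ)sₕ²/nₕ with Wₕ = Nₕ/N, N = 18441.
Private: Wₕ = 0.60398026; term = 0.60398026²·(1 − 0.02253546)·306/251 = 0.43470457.
Nonprofit: Wₕ = 0.39601974; term = 0.39601974²·(1 − 0.07188827)·29.1/525 = 0.0080680321.
Sum = 0.4427726.
SE = √(0.4427726) = 0.6654.

0.6654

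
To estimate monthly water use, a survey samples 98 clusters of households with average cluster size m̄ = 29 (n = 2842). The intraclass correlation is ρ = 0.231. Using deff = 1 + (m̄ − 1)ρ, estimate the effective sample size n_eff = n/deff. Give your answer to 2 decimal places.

deff = 1 + (29 − 1)·0.231 = 1 + 6.468 = 7.468.
n_eff = 2842 / 7.468 = 380.56.

380.56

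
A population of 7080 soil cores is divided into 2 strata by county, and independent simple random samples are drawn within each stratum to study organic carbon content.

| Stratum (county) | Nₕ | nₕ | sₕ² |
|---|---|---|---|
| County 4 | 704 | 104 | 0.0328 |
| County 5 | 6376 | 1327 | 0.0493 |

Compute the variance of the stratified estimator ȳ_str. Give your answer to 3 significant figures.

Var(ȳ_str) = Σₕ Wₕ²(1 − fₕ)sₕ²/nₕ with Wₕ = Nₕ/N, N = 7080.
County 4: Wₕ = 0.09943503; term = 0.09943503²·(1 − 0.14772727)·0.0328/104 = 2.6576507 × 10^-6.
County 5: Wₕ = 0.90056497; term = 0.90056497²·(1 − 0.20812422)·0.0493/1327 = 2.38596 × 10^-5.
Sum = 2.6517251 × 10^-5.

2.65 × 10^-5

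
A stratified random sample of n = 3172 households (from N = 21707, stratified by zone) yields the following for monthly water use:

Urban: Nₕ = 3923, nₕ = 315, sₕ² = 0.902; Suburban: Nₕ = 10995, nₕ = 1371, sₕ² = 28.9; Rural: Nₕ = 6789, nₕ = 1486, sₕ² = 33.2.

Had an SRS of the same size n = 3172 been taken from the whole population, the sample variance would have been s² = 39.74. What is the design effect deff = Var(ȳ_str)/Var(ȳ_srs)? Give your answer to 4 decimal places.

Var(ȳ_str) = Σ Wₕ²(1−fₕ)sₕ²/nₕ with Wₕ = Nₕ/21707:
  Urban: (3923/21707)²·(1−315/3923)·0.902/315 = 8.6016389 × 10^-5
  Suburban: (10995/21707)²·(1−1371/10995)·28.9/1371 = 0.0047338187
  Rural: (6789/21707)²·(1−1486/6789)·33.2/1486 = 0.0017070534
  → Var(ȳ_str) = 0.0065268885.
Var(ȳ_srs) = (1 − 3172/21707)·39.74/3172 = 0.010697627.
deff = 0.0065268885 / 0.010697627 = 0.6101.

0.6101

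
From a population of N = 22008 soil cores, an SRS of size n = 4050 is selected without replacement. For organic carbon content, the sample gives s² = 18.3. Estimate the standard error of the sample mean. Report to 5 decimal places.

0.06072

Under SRS without replacement, Var(ȳ) = (1 − f)·s²/n with f = n/N = 4050/22008 = 0.18402399.
Var(ȳ) = (1 − 0.18402399)·18.3/4050 = 0.81597601·0.0045185185 = 0.0036870027.
SE(ȳ) = √(0.0036870027) = 0.06072.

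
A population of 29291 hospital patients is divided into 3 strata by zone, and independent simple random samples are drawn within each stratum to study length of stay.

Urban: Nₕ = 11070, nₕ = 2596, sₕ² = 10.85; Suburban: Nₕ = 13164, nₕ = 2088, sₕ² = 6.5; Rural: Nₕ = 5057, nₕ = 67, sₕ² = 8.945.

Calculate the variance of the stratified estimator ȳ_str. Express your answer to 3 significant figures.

Var(ȳ_str) = Σₕ Wₕ²(1 − fₕ)sₕ²/nₕ with Wₕ = Nₕ/N, N = 29291.
Urban: Wₕ = 0.37793179; term = 0.37793179²·(1 − 0.23450768)·10.85/2596 = 4.5697531 × 10^-4.
Suburban: Wₕ = 0.44942132; term = 0.44942132²·(1 − 0.15861440)·6.5/2088 = 5.2903607 × 10^-4.
Rural: Wₕ = 0.17264689; term = 0.17264689²·(1 − 0.01324896)·8.945/67 = 0.0039267264.
Sum = 0.0049127378.

0.00491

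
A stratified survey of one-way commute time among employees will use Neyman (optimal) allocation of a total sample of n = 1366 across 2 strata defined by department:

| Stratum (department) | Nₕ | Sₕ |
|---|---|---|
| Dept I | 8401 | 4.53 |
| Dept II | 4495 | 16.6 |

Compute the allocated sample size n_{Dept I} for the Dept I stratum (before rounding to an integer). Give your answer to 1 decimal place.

461.4

Neyman allocation: nₕ = n·NₕSₕ / Σⱼ NⱼSⱼ.
Σ NⱼSⱼ = 8401·4.53 + 4495·16.6 = 112673.53.
n_{Dept I} = 1366·8401·4.53 / 112673.53 = 461.4.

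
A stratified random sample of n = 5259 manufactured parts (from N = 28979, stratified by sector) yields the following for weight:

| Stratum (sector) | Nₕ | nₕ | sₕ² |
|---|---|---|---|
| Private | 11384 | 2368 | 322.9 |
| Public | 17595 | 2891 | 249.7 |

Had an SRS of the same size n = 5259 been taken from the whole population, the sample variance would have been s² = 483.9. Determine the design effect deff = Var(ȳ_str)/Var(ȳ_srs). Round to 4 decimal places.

0.5746

Var(ȳ_str) = Σ Wₕ²(1−fₕ)sₕ²/nₕ with Wₕ = Nₕ/28979:
  Private: (11384/28979)²·(1−2368/11384)·322.9/2368 = 0.016665884
  Public: (17595/28979)²·(1−2891/17595)·249.7/2891 = 0.026608992
  → Var(ȳ_str) = 0.043274876.
Var(ȳ_srs) = (1 − 5259/28979)·483.9/5259 = 0.075315392.
deff = 0.043274876 / 0.075315392 = 0.5746.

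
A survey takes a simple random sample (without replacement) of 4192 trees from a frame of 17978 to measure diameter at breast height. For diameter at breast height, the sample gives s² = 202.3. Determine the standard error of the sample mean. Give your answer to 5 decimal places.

Under SRS without replacement, Var(ȳ) = (1 − f)·s²/n with f = n/N = 4192/17978 = 0.23317388.
Var(ȳ) = (1 − 0.23317388)·202.3/4192 = 0.76682612·0.048258588 = 0.037005946.
SE(ȳ) = √(0.037005946) = 0.19237.

0.19237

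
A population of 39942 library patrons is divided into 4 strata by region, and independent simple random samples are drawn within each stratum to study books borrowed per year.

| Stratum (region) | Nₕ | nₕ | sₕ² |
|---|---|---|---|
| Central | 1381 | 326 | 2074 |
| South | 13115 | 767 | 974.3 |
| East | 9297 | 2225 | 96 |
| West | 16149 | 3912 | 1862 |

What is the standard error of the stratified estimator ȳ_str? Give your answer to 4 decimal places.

Var(ȳ_str) = Σₕ Wₕ²(1 − fₕ)sₕ²/nₕ with Wₕ = Nₕ/N, N = 39942.
Central: Wₕ = 0.03457513; term = 0.03457513²·(1 − 0.23606083)·2074/326 = 0.0058100206.
South: Wₕ = 0.32835111; term = 0.32835111²·(1 − 0.05848265)·974.3/767 = 0.12894445.
East: Wₕ = 0.23276251; term = 0.23276251²·(1 − 0.23932451)·96/2225 = 0.001778143.
West: Wₕ = 0.40431125; term = 0.40431125²·(1 − 0.24224410)·1862/3912 = 0.058957873.
Sum = 0.19549049.
SE = √(0.19549049) = 0.4421.

0.4421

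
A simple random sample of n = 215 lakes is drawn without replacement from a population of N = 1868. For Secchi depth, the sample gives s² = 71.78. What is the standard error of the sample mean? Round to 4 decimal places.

0.5435

Under SRS without replacement, Var(ȳ) = (1 − f)·s²/n with f = n/N = 215/1868 = 0.11509636.
Var(ȳ) = (1 − 0.11509636)·71.78/215 = 0.88490364·0.33386047 = 0.29543434.
SE(ȳ) = √(0.29543434) = 0.5435.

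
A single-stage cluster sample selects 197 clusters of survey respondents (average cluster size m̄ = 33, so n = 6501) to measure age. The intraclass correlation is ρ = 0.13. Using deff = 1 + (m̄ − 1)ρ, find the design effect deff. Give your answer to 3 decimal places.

5.160

deff = 1 + (33 − 1)·0.13 = 1 + 4.16 = 5.16.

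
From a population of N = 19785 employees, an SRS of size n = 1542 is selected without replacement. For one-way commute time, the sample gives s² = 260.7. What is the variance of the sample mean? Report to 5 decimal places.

0.15589

Under SRS without replacement, Var(ȳ) = (1 − f)·s²/n with f = n/N = 1542/19785 = 0.07793783.
Var(ȳ) = (1 − 0.07793783)·260.7/1542 = 0.92206217·0.16906615 = 0.1558895.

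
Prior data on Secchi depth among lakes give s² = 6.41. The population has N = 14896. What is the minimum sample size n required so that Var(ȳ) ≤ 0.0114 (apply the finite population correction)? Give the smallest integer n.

Without fpc, n₀ = s²/D = 6.41/0.0114 = 562.2807.
With fpc, (1 − n/N)·s²/n ≤ D requires n ≥ n₀/(1 + n₀/N) = 562.2807/(1 + 562.2807/14896) = 541.8283.
Rounding up, n = 542.

542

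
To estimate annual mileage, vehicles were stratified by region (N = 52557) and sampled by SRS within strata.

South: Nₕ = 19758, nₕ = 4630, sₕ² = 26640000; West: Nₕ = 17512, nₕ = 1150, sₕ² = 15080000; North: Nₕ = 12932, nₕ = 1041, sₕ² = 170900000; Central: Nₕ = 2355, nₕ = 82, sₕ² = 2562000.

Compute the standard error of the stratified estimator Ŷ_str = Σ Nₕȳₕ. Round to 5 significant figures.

Var(Ŷ_str) = Σₕ Nₕ²(1 − fₕ)sₕ²/nₕ.
South: 19758²·(1 − 4630/19758)·26640000/4630 = 1.7197991 × 10^12.
West: 17512²·(1 − 1150/17512)·15080000/1150 = 3.757298 × 10^12.
North: 12932²·(1 − 1041/12932)·170900000/1041 = 2.5245002 × 10^13.
Central: 2355²·(1 − 82/2355)·2562000/82 = 1.6724595 × 10^11.
Sum = 3.0889345 × 10^13.
SE = √(3.0889345 × 10^13) = 5.5578 × 10^6.

5.5578 × 10^6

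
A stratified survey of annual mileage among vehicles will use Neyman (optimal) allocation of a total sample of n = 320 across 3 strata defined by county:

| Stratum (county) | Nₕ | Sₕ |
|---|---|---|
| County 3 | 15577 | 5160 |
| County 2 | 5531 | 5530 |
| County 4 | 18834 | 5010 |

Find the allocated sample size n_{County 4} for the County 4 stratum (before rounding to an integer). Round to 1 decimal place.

Neyman allocation: nₕ = n·NₕSₕ / Σⱼ NⱼSⱼ.
Σ NⱼSⱼ = 15577·5160 + 5531·5530 + 18834·5010 = 2.0532209 × 10^8.
n_{County 4} = 320·18834·5010 / (2.0532209 × 10^8) = 147.1.

147.1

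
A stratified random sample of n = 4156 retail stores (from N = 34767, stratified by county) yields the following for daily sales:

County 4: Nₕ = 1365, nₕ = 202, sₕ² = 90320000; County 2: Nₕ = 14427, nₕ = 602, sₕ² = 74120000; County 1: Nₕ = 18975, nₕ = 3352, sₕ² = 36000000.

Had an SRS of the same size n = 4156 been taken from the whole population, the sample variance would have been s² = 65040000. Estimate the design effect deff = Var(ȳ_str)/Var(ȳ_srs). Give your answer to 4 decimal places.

1.7082

Var(ȳ_str) = Σ Wₕ²(1−fₕ)sₕ²/nₕ with Wₕ = Nₕ/34767:
  County 4: (1365/34767)²·(1−202/1365)·90320000/202 = 587.23305
  County 2: (14427/34767)²·(1−602/14427)·74120000/602 = 20316.349
  County 1: (18975/34767)²·(1−3352/18975)·36000000/3352 = 2633.9667
  → Var(ȳ_str) = 23537.549.
Var(ȳ_srs) = (1 − 4156/34767)·65040000/4156 = 13778.924.
deff = 23537.549 / 13778.924 = 1.7082.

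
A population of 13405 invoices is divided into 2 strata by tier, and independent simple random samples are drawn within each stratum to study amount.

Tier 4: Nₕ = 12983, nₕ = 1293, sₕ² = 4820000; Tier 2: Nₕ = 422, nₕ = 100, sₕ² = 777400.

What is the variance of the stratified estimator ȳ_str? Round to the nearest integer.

3154

Var(ȳ_str) = Σₕ Wₕ²(1 − fₕ)sₕ²/nₕ with Wₕ = Nₕ/N, N = 13405.
Tier 4: Wₕ = 0.96851921; term = 0.96851921²·(1 − 0.09959177)·4820000/1293 = 3148.5054.
Tier 2: Wₕ = 0.03148079; term = 0.03148079²·(1 − 0.23696682)·777400/100 = 5.8786719.
Sum = 3154.3841.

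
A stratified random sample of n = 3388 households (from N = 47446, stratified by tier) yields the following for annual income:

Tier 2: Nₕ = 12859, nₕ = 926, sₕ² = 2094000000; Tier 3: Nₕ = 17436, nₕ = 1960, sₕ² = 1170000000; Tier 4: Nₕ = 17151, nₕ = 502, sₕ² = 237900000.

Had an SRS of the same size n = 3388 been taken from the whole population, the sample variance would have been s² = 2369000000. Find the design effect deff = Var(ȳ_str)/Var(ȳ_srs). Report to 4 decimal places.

0.4402

Var(ȳ_str) = Σ Wₕ²(1−fₕ)sₕ²/nₕ with Wₕ = Nₕ/47446:
  Tier 2: (12859/47446)²·(1−926/12859)·2094000000/926 = 154142.83
  Tier 3: (17436/47446)²·(1−1960/17436)·1170000000/1960 = 71554.37
  Tier 4: (17151/47446)²·(1−502/17151)·237900000/502 = 60113.099
  → Var(ȳ_str) = 285810.3.
Var(ȳ_srs) = (1 − 3388/47446)·2369000000/3388 = 649302.14.
deff = 285810.3 / 649302.14 = 0.4402.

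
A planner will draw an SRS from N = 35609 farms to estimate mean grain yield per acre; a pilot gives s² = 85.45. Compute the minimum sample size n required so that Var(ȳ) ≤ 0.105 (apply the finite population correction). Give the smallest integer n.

Without fpc, n₀ = s²/D = 85.45/0.105 = 813.8095.
With fpc, (1 − n/N)·s²/n ≤ D requires n ≥ n₀/(1 + n₀/N) = 813.8095/(1 + 813.8095/35609) = 795.6262.
Rounding up, n = 796.

796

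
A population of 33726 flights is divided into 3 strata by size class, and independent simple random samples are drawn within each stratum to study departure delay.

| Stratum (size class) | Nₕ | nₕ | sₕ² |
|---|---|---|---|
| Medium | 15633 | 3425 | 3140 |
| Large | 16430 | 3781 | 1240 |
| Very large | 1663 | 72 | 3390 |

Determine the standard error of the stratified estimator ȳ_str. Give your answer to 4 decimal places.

0.5686

Var(ȳ_str) = Σₕ Wₕ²(1 − fₕ)sₕ²/nₕ with Wₕ = Nₕ/N, N = 33726.
Medium: Wₕ = 0.46352962; term = 0.46352962²·(1 − 0.21908783)·3140/3425 = 0.15382476.
Large: Wₕ = 0.48716124; term = 0.48716124²·(1 − 0.23012781)·1240/3781 = 0.059921006.
Very large: Wₕ = 0.04930914; term = 0.04930914²·(1 − 0.04329525)·3390/72 = 0.10952165.
Sum = 0.32326742.
SE = √(0.32326742) = 0.5686.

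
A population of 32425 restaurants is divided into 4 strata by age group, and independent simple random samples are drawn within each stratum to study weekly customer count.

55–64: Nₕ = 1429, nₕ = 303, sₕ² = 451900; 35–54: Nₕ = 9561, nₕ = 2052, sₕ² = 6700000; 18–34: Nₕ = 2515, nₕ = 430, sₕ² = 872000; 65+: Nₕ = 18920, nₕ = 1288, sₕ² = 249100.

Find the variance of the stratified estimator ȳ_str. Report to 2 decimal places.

296.72

Var(ȳ_str) = Σₕ Wₕ²(1 − fₕ)sₕ²/nₕ with Wₕ = Nₕ/N, N = 32425.
55–64: Wₕ = 0.04407093; term = 0.04407093²·(1 − 0.21203639)·451900/303 = 2.2824978.
35–54: Wₕ = 0.29486507; term = 0.29486507²·(1 − 0.21462190)·6700000/2052 = 222.95792.
18–34: Wₕ = 0.07756361; term = 0.07756361²·(1 − 0.17097416)·872000/430 = 10.114213.
65+: Wₕ = 0.58350039; term = 0.58350039²·(1 − 0.06807611)·249100/1288 = 61.364981.
Sum = 296.71961.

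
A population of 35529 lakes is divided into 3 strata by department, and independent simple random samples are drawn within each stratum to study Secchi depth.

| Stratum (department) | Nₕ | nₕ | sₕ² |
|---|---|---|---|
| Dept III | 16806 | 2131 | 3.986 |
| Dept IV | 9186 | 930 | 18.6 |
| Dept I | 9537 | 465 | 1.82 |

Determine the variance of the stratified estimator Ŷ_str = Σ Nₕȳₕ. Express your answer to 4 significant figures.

Var(Ŷ_str) = Σₕ Nₕ²(1 − fₕ)sₕ²/nₕ.
Dept III: 16806²·(1 − 2131/16806)·3.986/2131 = 461313.66.
Dept IV: 9186²·(1 − 930/9186)·18.6/930 = 1.5167923 × 10^6.
Dept I: 9537²·(1 − 465/9537)·1.82/465 = 338636.1.
Sum = 2.3167421 × 10^6.

2.317 × 10^6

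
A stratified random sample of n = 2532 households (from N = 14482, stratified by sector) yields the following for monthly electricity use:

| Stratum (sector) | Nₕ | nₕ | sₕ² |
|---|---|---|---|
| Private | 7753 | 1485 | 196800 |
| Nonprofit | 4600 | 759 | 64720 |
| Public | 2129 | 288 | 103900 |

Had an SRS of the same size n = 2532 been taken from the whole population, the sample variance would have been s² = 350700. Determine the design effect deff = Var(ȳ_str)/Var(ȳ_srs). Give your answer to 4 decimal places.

0.3905

Var(ȳ_str) = Σ Wₕ²(1−fₕ)sₕ²/nₕ with Wₕ = Nₕ/14482:
  Private: (7753/14482)²·(1−1485/7753)·196800/1485 = 30.707208
  Nonprofit: (4600/14482)²·(1−759/4600)·64720/759 = 7.1835941
  Public: (2129/14482)²·(1−288/2129)·103900/288 = 6.7421036
  → Var(ȳ_str) = 44.632906.
Var(ȳ_srs) = (1 − 2532/14482)·350700/2532 = 114.29084.
deff = 44.632906 / 114.29084 = 0.3905.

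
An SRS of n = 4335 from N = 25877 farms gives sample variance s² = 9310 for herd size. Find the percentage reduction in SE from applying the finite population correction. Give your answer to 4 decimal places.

8.7598

f = n/N = 4335/25877 = 0.16752328.
SE_no-fpc = √(s²/n) = 1.4654813; SE_fpc = √((1−f)s²/n) = 1.3371075.
Ratio = √(1−f) = 0.91240162. Reduction = 100·(1 − 0.91240162) = 8.7598%.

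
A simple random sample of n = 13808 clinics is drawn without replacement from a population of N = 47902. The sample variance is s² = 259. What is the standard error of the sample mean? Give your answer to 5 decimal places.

Under SRS without replacement, Var(ȳ) = (1 − f)·s²/n with f = n/N = 13808/47902 = 0.28825519.
Var(ȳ) = (1 − 0.28825519)·259/13808 = 0.71174481·0.018757242 = 0.01335037.
SE(ȳ) = √(0.01335037) = 0.11554.

0.11554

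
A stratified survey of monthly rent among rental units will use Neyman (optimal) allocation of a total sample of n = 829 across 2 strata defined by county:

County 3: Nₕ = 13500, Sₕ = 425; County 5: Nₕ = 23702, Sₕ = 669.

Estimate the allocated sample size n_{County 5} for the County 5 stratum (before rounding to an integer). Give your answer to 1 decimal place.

Neyman allocation: nₕ = n·NₕSₕ / Σⱼ NⱼSⱼ.
Σ NⱼSⱼ = 13500·425 + 23702·669 = 2.1594138 × 10^7.
n_{County 5} = 829·23702·669 / (2.1594138 × 10^7) = 608.7.

608.7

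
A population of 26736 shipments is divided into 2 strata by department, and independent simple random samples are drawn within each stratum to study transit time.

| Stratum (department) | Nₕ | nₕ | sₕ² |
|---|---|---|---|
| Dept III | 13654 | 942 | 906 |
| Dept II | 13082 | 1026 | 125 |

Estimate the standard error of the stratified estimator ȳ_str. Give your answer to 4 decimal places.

Var(ȳ_str) = Σₕ Wₕ²(1 − fₕ)sₕ²/nₕ with Wₕ = Nₕ/N, N = 26736.
Dept III: Wₕ = 0.51069719; term = 0.51069719²·(1 − 0.06899077)·906/942 = 0.23353835.
Dept II: Wₕ = 0.48930281; term = 0.48930281²·(1 − 0.07842837)·125/1026 = 0.026881108.
Sum = 0.26041946.
SE = √(0.26041946) = 0.5103.

0.5103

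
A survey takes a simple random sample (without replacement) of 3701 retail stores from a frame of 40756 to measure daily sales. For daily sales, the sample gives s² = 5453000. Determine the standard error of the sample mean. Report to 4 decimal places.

36.6004

Under SRS without replacement, Var(ȳ) = (1 − f)·s²/n with f = n/N = 3701/40756 = 0.09080872.
Var(ȳ) = (1 − 0.09080872)·5453000/3701 = 0.90919128·1473.3856 = 1339.5893.
SE(ȳ) = √(1339.5893) = 36.6004.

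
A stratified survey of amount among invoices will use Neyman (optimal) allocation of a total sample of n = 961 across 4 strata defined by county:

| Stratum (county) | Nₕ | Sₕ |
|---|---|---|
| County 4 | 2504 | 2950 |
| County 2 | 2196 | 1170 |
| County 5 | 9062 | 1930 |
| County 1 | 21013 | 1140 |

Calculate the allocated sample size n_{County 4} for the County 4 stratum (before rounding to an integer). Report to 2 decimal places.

138.11

Neyman allocation: nₕ = n·NₕSₕ / Σⱼ NⱼSⱼ.
Σ NⱼSⱼ = 2504·2950 + 2196·1170 + 9062·1930 + 21013·1140 = 5.14006 × 10^7.
n_{County 4} = 961·2504·2950 / (5.14006 × 10^7) = 138.11.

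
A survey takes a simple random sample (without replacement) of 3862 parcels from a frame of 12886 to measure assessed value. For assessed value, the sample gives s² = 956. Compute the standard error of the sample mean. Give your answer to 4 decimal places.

Under SRS without replacement, Var(ȳ) = (1 − f)·s²/n with f = n/N = 3862/12886 = 0.29970511.
Var(ȳ) = (1 − 0.29970511)·956/3862 = 0.70029489·0.24754013 = 0.17335109.
SE(ȳ) = √(0.17335109) = 0.4164.

0.4164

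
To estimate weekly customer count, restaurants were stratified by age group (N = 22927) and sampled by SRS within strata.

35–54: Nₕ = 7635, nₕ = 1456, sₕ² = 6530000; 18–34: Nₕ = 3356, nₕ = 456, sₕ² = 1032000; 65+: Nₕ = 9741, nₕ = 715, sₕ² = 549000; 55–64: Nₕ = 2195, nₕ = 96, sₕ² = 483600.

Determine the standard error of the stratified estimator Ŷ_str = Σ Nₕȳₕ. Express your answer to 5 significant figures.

569500

Var(Ŷ_str) = Σₕ Nₕ²(1 − fₕ)sₕ²/nₕ.
35–54: 7635²·(1 − 1456/7635)·6530000/1456 = 2.1158216 × 10^11.
18–34: 3356²·(1 − 456/3356)·1032000/456 = 2.2025958 × 10^10.
65+: 9741²·(1 − 715/9741)·549000/715 = 6.7509544 × 10^10.
55–64: 2195²·(1 − 96/2195)·483600/96 = 2.3209299 × 10^10.
Sum = 3.2432696 × 10^11.
SE = √(3.2432696 × 10^11) = 569500.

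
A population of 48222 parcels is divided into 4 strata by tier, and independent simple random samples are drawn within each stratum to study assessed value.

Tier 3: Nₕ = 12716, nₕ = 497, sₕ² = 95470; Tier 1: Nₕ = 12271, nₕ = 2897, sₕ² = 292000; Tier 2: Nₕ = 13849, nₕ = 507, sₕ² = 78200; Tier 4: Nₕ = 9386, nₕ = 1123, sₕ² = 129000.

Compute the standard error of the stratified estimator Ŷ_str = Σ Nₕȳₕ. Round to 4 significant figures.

Var(Ŷ_str) = Σₕ Nₕ²(1 − fₕ)sₕ²/nₕ.
Tier 3: 12716²·(1 − 497/12716)·95470/497 = 2.9846727 × 10^10.
Tier 1: 12271²·(1 − 2897/12271)·292000/2897 = 1.1594159 × 10^10.
Tier 2: 13849²·(1 − 507/13849)·78200/507 = 2.8499559 × 10^10.
Tier 4: 9386²·(1 − 1123/9386)·129000/1123 = 8.9089856 × 10^9.
Sum = 7.8849431 × 10^10.
SE = √(7.8849431 × 10^10) = 280800.

280800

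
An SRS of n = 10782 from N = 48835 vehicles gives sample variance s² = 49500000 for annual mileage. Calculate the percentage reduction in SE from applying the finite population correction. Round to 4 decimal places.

f = n/N = 10782/48835 = 0.22078427.
SE_no-fpc = √(s²/n) = 67.756808; SE_fpc = √((1−f)s²/n) = 59.8111.
Ratio = √(1−f) = 0.88273197. Reduction = 100·(1 − 0.88273197) = 11.7268%.

11.7268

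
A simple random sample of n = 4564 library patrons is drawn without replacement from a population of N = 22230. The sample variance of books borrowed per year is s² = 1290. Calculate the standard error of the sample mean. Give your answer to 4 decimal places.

0.4739

Under SRS without replacement, Var(ȳ) = (1 − f)·s²/n with f = n/N = 4564/22230 = 0.20530814.
Var(ȳ) = (1 − 0.20530814)·1290/4564 = 0.79469186·0.2826468 = 0.22461711.
SE(ȳ) = √(0.22461711) = 0.4739.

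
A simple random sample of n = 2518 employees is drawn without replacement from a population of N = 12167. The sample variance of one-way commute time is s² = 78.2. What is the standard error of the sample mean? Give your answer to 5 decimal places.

0.15694

Under SRS without replacement, Var(ȳ) = (1 − f)·s²/n with f = n/N = 2518/12167 = 0.20695323.
Var(ȳ) = (1 − 0.20695323)·78.2/2518 = 0.79304677·0.031056394 = 0.024629173.
SE(ȳ) = √(0.024629173) = 0.15694.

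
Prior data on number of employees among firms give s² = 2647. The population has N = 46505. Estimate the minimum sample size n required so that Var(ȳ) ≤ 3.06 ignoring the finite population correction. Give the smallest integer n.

Without fpc, n₀ = s²/D = 2647/3.06 = 865.0327.
Rounding up, n = 866.

866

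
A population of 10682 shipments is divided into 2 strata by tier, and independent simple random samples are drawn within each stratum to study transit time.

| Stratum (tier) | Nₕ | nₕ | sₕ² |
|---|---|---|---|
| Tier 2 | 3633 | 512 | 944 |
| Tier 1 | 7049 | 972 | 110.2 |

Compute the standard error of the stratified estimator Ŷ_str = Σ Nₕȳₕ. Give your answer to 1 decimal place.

Var(Ŷ_str) = Σₕ Nₕ²(1 − fₕ)sₕ²/nₕ.
Tier 2: 3633²·(1 − 512/3633)·944/512 = 2.0905531 × 10^7.
Tier 1: 7049²·(1 − 972/7049)·110.2/972 = 4.8565971 × 10^6.
Sum = 2.5762128 × 10^7.
SE = √(2.5762128 × 10^7) = 5075.6.

5075.6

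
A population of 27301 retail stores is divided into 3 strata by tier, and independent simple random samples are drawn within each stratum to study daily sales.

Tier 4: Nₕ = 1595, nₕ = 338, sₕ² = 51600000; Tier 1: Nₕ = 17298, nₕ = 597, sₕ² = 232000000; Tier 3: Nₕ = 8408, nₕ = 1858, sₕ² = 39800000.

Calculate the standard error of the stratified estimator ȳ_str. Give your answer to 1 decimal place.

390.7

Var(ȳ_str) = Σₕ Wₕ²(1 − fₕ)sₕ²/nₕ with Wₕ = Nₕ/N, N = 27301.
Tier 4: Wₕ = 0.05842277; term = 0.05842277²·(1 − 0.21191223)·51600000/338 = 410.65003.
Tier 1: Wₕ = 0.63360316; term = 0.63360316²·(1 − 0.03451266)·232000000/597 = 150624.26.
Tier 3: Wₕ = 0.30797407; term = 0.30797407²·(1 − 0.22098002)·39800000/1858 = 1582.757.
Sum = 152617.67.
SE = √(152617.67) = 390.7.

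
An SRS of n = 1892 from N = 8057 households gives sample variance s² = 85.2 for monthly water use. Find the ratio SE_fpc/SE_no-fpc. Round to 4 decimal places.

0.8747

f = n/N = 1892/8057 = 0.23482686.
SE_no-fpc = √(s²/n) = 0.21220677; SE_fpc = √((1−f)s²/n) = 0.18562612.
Ratio = √(1−f) = 0.87474176.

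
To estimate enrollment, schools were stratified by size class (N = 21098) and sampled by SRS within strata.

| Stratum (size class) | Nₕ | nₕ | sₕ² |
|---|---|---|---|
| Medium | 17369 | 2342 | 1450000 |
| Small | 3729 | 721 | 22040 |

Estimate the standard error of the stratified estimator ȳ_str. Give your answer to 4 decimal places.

19.0736

Var(ȳ_str) = Σₕ Wₕ²(1 − fₕ)sₕ²/nₕ with Wₕ = Nₕ/N, N = 21098.
Medium: Wₕ = 0.82325339; term = 0.82325339²·(1 − 0.13483793)·1450000/2342 = 363.03261.
Small: Wₕ = 0.17674661; term = 0.17674661²·(1 − 0.19334942)·22040/721 = 0.77030721.
Sum = 363.80292.
SE = √(363.80292) = 19.0736.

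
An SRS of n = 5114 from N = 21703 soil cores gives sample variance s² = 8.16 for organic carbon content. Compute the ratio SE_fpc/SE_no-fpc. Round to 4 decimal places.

0.8743

f = n/N = 5114/21703 = 0.23563563.
SE_no-fpc = √(s²/n) = 0.039945211; SE_fpc = √((1−f)s²/n) = 0.034923273.
Ratio = √(1−f) = 0.87427935.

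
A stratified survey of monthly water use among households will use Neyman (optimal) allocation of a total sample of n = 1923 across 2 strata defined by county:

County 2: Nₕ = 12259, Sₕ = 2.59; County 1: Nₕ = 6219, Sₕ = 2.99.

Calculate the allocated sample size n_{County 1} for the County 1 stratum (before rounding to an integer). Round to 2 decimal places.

710.25

Neyman allocation: nₕ = n·NₕSₕ / Σⱼ NⱼSⱼ.
Σ NⱼSⱼ = 12259·2.59 + 6219·2.99 = 50345.62.
n_{County 1} = 1923·6219·2.99 / 50345.62 = 710.25.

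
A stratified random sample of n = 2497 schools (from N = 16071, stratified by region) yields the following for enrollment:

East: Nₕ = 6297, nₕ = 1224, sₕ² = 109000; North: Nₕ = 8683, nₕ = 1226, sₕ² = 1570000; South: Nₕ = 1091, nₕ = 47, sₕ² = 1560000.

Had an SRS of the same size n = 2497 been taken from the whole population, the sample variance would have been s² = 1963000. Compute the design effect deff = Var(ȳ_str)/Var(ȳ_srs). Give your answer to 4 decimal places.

Var(ȳ_str) = Σ Wₕ²(1−fₕ)sₕ²/nₕ with Wₕ = Nₕ/16071:
  East: (6297/16071)²·(1−1224/6297)·109000/1224 = 11.014324
  North: (8683/16071)²·(1−1226/8683)·1570000/1226 = 321.03865
  South: (1091/16071)²·(1−47/1091)·1560000/47 = 146.37476
  → Var(ȳ_str) = 478.42773.
Var(ȳ_srs) = (1 − 2497/16071)·1963000/2497 = 663.99789.
deff = 478.42773 / 663.99789 = 0.7205.

0.7205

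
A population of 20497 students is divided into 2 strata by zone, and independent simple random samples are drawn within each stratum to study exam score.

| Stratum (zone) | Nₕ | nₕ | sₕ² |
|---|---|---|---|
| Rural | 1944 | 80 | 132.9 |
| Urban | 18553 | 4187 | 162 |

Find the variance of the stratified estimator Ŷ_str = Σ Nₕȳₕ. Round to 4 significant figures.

1.633 × 10^7

Var(Ŷ_str) = Σₕ Nₕ²(1 − fₕ)sₕ²/nₕ.
Rural: 1944²·(1 − 80/1944)·132.9/80 = 6.0197321 × 10^6.
Urban: 18553²·(1 − 4187/18553)·162/4187 = 1.0312455 × 10^7.
Sum = 1.6332187 × 10^7.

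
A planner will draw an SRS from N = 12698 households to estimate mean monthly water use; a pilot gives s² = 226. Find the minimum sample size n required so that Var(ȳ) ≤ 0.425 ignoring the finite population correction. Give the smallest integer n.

532

Without fpc, n₀ = s²/D = 226/0.425 = 531.7647.
Rounding up, n = 532.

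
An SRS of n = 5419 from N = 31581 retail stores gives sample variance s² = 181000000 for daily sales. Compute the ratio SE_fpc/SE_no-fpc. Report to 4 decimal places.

f = n/N = 5419/31581 = 0.17159051.
SE_no-fpc = √(s²/n) = 182.7594; SE_fpc = √((1−f)s²/n) = 166.34212.
Ratio = √(1−f) = 0.91017003.

0.9102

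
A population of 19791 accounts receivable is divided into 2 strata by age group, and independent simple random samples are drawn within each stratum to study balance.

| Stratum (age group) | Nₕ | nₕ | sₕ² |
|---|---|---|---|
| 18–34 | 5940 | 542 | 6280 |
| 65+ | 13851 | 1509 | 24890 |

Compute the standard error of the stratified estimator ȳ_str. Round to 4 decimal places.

2.8544

Var(ȳ_str) = Σₕ Wₕ²(1 − fₕ)sₕ²/nₕ with Wₕ = Nₕ/N, N = 19791.
18–34: Wₕ = 0.30013643; term = 0.30013643²·(1 − 0.09124579)·6280/542 = 0.948515.
65+: Wₕ = 0.69986357; term = 0.69986357²·(1 − 0.10894520)·24890/1509 = 7.1989118.
Sum = 8.1474268.
SE = √(8.1474268) = 2.8544.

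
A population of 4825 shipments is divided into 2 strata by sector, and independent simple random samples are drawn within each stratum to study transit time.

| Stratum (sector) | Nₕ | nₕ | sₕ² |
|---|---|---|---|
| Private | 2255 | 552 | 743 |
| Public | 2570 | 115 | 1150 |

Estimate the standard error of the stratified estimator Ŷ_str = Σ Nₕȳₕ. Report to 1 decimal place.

8262.1

Var(Ŷ_str) = Σₕ Nₕ²(1 − fₕ)sₕ²/nₕ.
Private: 2255²·(1 − 552/2255)·743/552 = 5.1690523 × 10^6.
Public: 2570²·(1 − 115/2570)·1150/115 = 6.30935 × 10^7.
Sum = 6.8262552 × 10^7.
SE = √(6.8262552 × 10^7) = 8262.1.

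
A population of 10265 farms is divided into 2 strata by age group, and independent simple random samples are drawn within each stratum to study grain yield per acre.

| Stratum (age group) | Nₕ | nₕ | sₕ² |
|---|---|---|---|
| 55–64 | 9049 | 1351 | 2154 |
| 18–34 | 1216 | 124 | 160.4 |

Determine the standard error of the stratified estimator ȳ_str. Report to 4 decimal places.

1.0346

Var(ȳ_str) = Σₕ Wₕ²(1 − fₕ)sₕ²/nₕ with Wₕ = Nₕ/N, N = 10265.
55–64: Wₕ = 0.88153921; term = 0.88153921²·(1 − 0.14929827)·2154/1351 = 1.0540251.
18–34: Wₕ = 0.11846079; term = 0.11846079²·(1 − 0.10197368)·160.4/124 = 0.016301253.
Sum = 1.0703264.
SE = √(1.0703264) = 1.0346.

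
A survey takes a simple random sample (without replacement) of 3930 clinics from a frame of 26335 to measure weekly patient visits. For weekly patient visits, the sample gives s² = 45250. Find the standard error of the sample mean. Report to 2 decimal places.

3.13

Under SRS without replacement, Var(ȳ) = (1 − f)·s²/n with f = n/N = 3930/26335 = 0.14923106.
Var(ȳ) = (1 − 0.14923106)·45250/3930 = 0.85076894·11.513995 = 9.7957492.
SE(ȳ) = √(9.7957492) = 3.13.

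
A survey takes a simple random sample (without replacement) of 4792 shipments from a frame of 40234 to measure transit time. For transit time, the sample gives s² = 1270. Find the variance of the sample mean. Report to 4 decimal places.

Under SRS without replacement, Var(ȳ) = (1 − f)·s²/n with f = n/N = 4792/40234 = 0.11910325.
Var(ȳ) = (1 − 0.11910325)·1270/4792 = 0.88089675·0.26502504 = 0.2334597.

0.2335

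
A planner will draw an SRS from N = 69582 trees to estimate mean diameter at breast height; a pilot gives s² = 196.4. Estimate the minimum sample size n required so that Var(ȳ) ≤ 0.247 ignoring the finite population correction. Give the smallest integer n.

796

Without fpc, n₀ = s²/D = 196.4/0.247 = 795.1417.
Rounding up, n = 796.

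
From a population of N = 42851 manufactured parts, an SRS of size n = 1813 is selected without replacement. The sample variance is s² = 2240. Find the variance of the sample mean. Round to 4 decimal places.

1.1832

Under SRS without replacement, Var(ȳ) = (1 − f)·s²/n with f = n/N = 1813/42851 = 0.04230940.
Var(ȳ) = (1 − 0.04230940)·2240/1813 = 0.95769060·1.2355212 = 1.1832471.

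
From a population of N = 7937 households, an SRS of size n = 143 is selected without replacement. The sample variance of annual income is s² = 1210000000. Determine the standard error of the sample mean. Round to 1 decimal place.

2882.5

Under SRS without replacement, Var(ȳ) = (1 − f)·s²/n with f = n/N = 143/7937 = 0.01801688.
Var(ȳ) = (1 − 0.01801688)·1210000000/143 = 0.98198312·8.4615385 × 10^6 = 8.3090879 × 10^6.
SE(ȳ) = √(8.3090879 × 10^6) = 2882.5.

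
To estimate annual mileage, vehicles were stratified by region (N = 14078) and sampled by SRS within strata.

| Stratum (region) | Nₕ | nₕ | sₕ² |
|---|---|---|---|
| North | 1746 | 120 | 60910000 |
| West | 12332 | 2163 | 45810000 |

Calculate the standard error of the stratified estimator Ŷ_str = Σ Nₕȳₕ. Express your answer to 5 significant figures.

Var(Ŷ_str) = Σₕ Nₕ²(1 − fₕ)sₕ²/nₕ.
North: 1746²·(1 − 120/1746)·60910000/120 = 1.4410271 × 10^12.
West: 12332²·(1 − 2163/12332)·45810000/2163 = 2.6559233 × 10^12.
Sum = 4.0969504 × 10^12.
SE = √(4.0969504 × 10^12) = 2.0241 × 10^6.

2.0241 × 10^6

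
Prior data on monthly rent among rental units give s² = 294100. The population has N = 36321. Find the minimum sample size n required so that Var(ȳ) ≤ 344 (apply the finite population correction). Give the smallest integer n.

Without fpc, n₀ = s²/D = 294100/344 = 854.9419.
With fpc, (1 − n/N)·s²/n ≤ D requires n ≥ n₀/(1 + n₀/N) = 854.9419/(1 + 854.9419/36321) = 835.2806.
Rounding up, n = 836.

836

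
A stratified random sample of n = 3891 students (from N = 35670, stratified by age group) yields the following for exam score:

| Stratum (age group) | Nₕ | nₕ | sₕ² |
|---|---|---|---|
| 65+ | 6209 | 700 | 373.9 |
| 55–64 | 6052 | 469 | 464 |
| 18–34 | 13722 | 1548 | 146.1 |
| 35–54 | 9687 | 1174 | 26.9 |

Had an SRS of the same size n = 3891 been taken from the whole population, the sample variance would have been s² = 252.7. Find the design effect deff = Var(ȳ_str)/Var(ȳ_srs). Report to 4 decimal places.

Var(ȳ_str) = Σ Wₕ²(1−fₕ)sₕ²/nₕ with Wₕ = Nₕ/35670:
  65+: (6209/35670)²·(1−700/6209)·373.9/700 = 0.014359709
  55–64: (6052/35670)²·(1−469/6052)·464/469 = 0.026272746
  18–34: (13722/35670)²·(1−1548/13722)·146.1/1548 = 0.012391496
  35–54: (9687/35670)²·(1−1174/9687)·26.9/1174 = 0.0014850802
  → Var(ȳ_str) = 0.054509031.
Var(ȳ_srs) = (1 − 3891/35670)·252.7/3891 = 0.05786036.
deff = 0.054509031 / 0.05786036 = 0.9421.

0.9421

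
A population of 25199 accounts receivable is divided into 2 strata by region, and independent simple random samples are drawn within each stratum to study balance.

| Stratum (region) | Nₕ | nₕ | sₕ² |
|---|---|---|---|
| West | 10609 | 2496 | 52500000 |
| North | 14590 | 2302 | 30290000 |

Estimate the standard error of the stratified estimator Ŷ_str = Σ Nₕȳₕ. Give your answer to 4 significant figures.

2.042 × 10^6

Var(Ŷ_str) = Σₕ Nₕ²(1 − fₕ)sₕ²/nₕ.
West: 10609²·(1 − 2496/10609)·52500000/2496 = 1.8103838 × 10^12.
North: 14590²·(1 − 2302/14590)·30290000/2302 = 2.3590136 × 10^12.
Sum = 4.1693974 × 10^12.
SE = √(4.1693974 × 10^12) = 2.042 × 10^6.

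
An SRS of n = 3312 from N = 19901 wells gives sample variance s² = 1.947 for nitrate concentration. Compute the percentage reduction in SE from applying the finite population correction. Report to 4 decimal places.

f = n/N = 3312/19901 = 0.16642380.
SE_no-fpc = √(s²/n) = 0.024245872; SE_fpc = √((1−f)s²/n) = 0.022136577.
Ratio = √(1−f) = 0.91300394. Reduction = 100·(1 − 0.91300394) = 8.6996%.

8.6996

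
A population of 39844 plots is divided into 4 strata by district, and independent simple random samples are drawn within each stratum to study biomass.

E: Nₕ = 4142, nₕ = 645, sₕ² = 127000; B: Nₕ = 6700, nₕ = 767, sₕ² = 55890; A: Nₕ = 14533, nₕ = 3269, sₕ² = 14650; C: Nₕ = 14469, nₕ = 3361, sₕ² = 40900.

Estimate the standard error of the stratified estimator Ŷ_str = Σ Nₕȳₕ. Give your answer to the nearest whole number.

Var(Ŷ_str) = Σₕ Nₕ²(1 − fₕ)sₕ²/nₕ.
E: 4142²·(1 − 645/4142)·127000/645 = 2.8520014 × 10^9.
B: 6700²·(1 − 767/6700)·55890/767 = 2.8965958 × 10^9.
A: 14533²·(1 − 3269/14533)·14650/3269 = 7.3361908 × 10^8.
C: 14469²·(1 − 3361/14469)·40900/3361 = 1.9558214 × 10^9.
Sum = 8.4380377 × 10^9.
SE = √(8.4380377 × 10^9) = 91859.

91859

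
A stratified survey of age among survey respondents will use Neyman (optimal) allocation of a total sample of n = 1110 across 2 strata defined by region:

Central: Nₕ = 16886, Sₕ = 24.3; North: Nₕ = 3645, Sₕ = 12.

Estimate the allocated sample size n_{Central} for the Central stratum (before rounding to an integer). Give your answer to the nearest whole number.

Neyman allocation: nₕ = n·NₕSₕ / Σⱼ NⱼSⱼ.
Σ NⱼSⱼ = 16886·24.3 + 3645·12 = 454069.8.
n_{Central} = 1110·16886·24.3 / 454069.8 = 1003.

1003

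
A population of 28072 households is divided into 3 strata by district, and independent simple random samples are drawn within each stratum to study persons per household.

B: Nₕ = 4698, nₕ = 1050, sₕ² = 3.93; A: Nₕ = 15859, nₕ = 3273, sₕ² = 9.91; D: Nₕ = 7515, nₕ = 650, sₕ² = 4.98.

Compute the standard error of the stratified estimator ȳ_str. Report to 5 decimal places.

0.03674

Var(ȳ_str) = Σₕ Wₕ²(1 − fₕ)sₕ²/nₕ with Wₕ = Nₕ/N, N = 28072.
B: Wₕ = 0.16735537; term = 0.16735537²·(1 − 0.22349936)·3.93/1050 = 8.1399996 × 10^-5.
A: Wₕ = 0.56494015; term = 0.56494015²·(1 − 0.20638123)·9.91/3273 = 7.6691011 × 10^-4.
D: Wₕ = 0.26770447; term = 0.26770447²·(1 − 0.08649368)·4.98/650 = 5.0157837 × 10^-4.
Sum = 0.0013498885.
SE = √(0.0013498885) = 0.03674.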